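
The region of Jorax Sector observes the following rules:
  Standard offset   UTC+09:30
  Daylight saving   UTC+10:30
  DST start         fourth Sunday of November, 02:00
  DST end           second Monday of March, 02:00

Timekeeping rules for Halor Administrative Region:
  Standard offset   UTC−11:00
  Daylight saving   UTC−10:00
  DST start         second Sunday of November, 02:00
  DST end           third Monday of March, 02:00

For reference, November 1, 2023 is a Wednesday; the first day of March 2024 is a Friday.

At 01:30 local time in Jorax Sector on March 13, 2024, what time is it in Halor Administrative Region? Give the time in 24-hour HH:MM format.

06:00

1 November 2023 is a Wednesday, so the first Sunday is November 5 and the fourth is November 26.
1 March 2024 is a Friday, so the first Monday is March 4 and the second is March 11.
Daylight saving runs 26 November 2023 – 11 March 2024; March 13, 2024 is outside that window, so Jorax Sector is on standard time at UTC+09:30.
01:30 Jorax Sector − 9h30m = 16:00 UTC (rolling into the previous day, 12 March 2024).
1 November 2023 is a Wednesday, so the first Sunday is November 5 and the second is November 12.
1 March 2024 is a Friday, so the first Monday is March 4 and the third is March 18.
At the standard offset (UTC−11:00), 16:00 UTC − 11h = 05:00 Halor Administrative Region standard time.
The standard-time date in Halor Administrative Region, March 12, 2024, lies within the daylight-saving period (12 November 2023 – 18 March 2024), so Halor Administrative Region is on daylight time, UTC−10:00.
16:00 UTC − 10h = 06:00 Halor Administrative Region.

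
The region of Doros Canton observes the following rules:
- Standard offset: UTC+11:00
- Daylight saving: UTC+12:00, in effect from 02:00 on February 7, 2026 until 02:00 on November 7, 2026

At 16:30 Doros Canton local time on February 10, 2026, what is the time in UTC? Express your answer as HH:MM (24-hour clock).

04:30

February 10, 2026 lies within the daylight-saving period (7 February – 7 November), so Doros Canton is on daylight time, UTC+12:00.
16:30 local − 12h = 04:30 UTC.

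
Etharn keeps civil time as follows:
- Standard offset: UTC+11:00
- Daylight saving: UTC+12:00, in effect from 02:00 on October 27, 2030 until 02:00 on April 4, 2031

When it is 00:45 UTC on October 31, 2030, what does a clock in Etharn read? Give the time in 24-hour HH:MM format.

At the standard offset (UTC+11:00), 00:45 UTC + 11h = 11:45 Etharn standard time.
Daylight saving runs 27 October 2030 – 4 April 2031; the standard-time date in Etharn, October 31, 2030, is inside that window, so Etharn is at UTC+12:00.
00:45 UTC + 12h = 12:45 local.

12:45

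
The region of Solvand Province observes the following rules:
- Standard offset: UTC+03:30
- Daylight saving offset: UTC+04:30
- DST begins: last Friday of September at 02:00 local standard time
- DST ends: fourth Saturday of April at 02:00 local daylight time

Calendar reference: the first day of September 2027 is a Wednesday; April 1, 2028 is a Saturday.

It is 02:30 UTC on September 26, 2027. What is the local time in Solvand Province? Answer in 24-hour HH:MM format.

1 September 2027 is a Wednesday, so Fridays fall on 3, 10, 17, 24; the last is September 24.
1 April 2028 is a Saturday, so the first Saturday is April 1 and the fourth is April 22.
At the standard offset (UTC+03:30), 02:30 UTC + 3h30m = 06:00 Solvand Province standard time.
The standard-time date in Solvand Province, September 26, 2027, falls between 24 September 2027 and 22 April 2028, so daylight saving is in effect and Solvand Province is at UTC+04:30.
02:30 UTC + 4h30m = 07:00 local.

07:00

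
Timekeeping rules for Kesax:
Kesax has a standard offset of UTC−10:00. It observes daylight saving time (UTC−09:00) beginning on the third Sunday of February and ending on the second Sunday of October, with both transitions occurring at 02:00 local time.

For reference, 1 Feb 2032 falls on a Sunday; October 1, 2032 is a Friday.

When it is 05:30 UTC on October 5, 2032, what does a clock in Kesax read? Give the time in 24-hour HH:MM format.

20:30

1 February 2032 is a Sunday, so the first Sunday is February 1 and the third is February 15.
1 October 2032 is a Friday, so the first Sunday is October 3 and the second is October 10.
At the standard offset (UTC−10:00), 05:30 UTC − 10h = 19:30 Kesax standard time (rolling into the previous day, 4 October 2032).
The standard-time date in Kesax, October 4, 2032, lies within the daylight-saving period (15 February – 10 October), so Kesax is on daylight time, UTC−09:00.
05:30 UTC − 9h = 20:30 local (rolling into the previous day, 4 October 2032).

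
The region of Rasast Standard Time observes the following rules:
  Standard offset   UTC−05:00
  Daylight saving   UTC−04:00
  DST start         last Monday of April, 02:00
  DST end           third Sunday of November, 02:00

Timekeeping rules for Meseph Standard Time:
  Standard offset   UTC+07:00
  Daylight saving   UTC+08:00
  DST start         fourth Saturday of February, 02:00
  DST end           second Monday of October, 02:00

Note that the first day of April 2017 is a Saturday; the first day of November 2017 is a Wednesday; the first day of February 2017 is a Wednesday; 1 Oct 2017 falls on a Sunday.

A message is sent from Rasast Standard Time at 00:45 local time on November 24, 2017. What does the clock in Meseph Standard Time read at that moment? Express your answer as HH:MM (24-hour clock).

1 April 2017 is a Saturday, so Mondays fall on 3, 10, 17, 24; the last is April 24.
1 November 2017 is a Wednesday, so the first Sunday is November 5 and the third is November 19.
November 24, 2017 is outside the daylight-saving period (24 April – 19 November), so Rasast Standard Time is on standard time, UTC−05:00.
00:45 Rasast Standard Time + 5h = 05:45 UTC.
1 February 2017 is a Wednesday, so the first Saturday is February 4 and the fourth is February 25.
1 October 2017 is a Sunday, so the first Monday is October 2 and the second is October 9.
At the standard offset (UTC+07:00), 05:45 UTC + 7h = 12:45 Meseph Standard Time standard time.
The standard-time date in Meseph Standard Time, November 24, 2017, is outside the daylight-saving period (25 February – 9 October), so Meseph Standard Time is on standard time, UTC+07:00.
05:45 UTC + 7h = 12:45 Meseph Standard Time.

12:45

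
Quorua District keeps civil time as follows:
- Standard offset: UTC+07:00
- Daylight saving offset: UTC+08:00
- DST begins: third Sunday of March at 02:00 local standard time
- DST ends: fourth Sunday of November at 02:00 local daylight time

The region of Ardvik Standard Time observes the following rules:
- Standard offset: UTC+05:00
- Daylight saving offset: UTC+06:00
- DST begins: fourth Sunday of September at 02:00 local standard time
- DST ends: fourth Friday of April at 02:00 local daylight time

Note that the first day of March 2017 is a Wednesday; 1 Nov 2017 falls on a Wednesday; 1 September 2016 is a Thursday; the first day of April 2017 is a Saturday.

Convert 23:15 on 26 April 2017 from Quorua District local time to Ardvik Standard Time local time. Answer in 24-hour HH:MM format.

1 March 2017 is a Wednesday, so the first Sunday is March 5 and the third is March 19.
1 November 2017 is a Wednesday, so the first Sunday is November 5 and the fourth is November 26.
26 April 2017 falls between 19 March and 26 November, so daylight saving is in effect and Quorua District is at UTC+08:00.
23:15 Quorua District − 8h = 15:15 UTC.
1 September 2016 is a Thursday, so the first Sunday is September 4 and the fourth is September 25.
1 April 2017 is a Saturday, so the first Friday is April 7 and the fourth is April 28.
At the standard offset (UTC+05:00), 15:15 UTC + 5h = 20:15 Ardvik Standard Time standard time.
The standard-time date in Ardvik Standard Time, 26 April 2017, falls between 25 September 2016 and 28 April 2017, so daylight saving is in effect and Ardvik Standard Time is at UTC+06:00.
15:15 UTC + 6h = 21:15 Ardvik Standard Time.

21:15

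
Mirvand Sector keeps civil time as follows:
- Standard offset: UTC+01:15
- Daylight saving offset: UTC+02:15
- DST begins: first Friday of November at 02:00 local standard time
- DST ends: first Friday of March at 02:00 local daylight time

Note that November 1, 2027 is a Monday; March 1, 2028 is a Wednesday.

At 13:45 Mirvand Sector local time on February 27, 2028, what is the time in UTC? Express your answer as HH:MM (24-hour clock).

11:30

1 November 2027 is a Monday, so the first Friday is November 5.
1 March 2028 is a Wednesday, so the first Friday is March 3.
Daylight saving runs 5 November 2027 – 3 March 2028; February 27, 2028 is inside that window, so Mirvand Sector is at UTC+02:15.
13:45 local − 2h15m = 11:30 UTC.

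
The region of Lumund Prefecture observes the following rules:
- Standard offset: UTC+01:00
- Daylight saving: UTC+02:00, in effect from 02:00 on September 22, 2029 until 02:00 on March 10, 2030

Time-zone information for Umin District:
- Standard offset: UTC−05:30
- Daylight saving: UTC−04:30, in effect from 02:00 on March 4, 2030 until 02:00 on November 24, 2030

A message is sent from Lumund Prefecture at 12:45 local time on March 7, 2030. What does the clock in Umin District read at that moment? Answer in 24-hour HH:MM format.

06:15

March 7, 2030 lies within the daylight-saving period (22 September 2029 – 10 March 2030), so Lumund Prefecture is on daylight time, UTC+02:00.
12:45 Lumund Prefecture − 2h = 10:45 UTC.
At the standard offset (UTC−05:30), 10:45 UTC − 5h30m = 05:15 Umin District standard time.
The standard-time date in Umin District, March 7, 2030, lies within the daylight-saving period (4 March – 24 November), so Umin District is on daylight time, UTC−04:30.
10:45 UTC − 4h30m = 06:15 Umin District.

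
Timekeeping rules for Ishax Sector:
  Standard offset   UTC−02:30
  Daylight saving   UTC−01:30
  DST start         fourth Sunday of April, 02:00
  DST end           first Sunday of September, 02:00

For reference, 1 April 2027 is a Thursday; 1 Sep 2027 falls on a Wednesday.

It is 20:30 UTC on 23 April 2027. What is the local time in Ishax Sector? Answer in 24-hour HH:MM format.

1 April 2027 is a Thursday, so the first Sunday is April 4 and the fourth is April 25.
1 September 2027 is a Wednesday, so the first Sunday is September 5.
At the standard offset (UTC−02:30), 20:30 UTC − 2h30m = 18:00 Ishax Sector standard time.
The standard-time date in Ishax Sector, 23 April 2027, is outside the daylight-saving period (25 April – 5 September), so Ishax Sector is on standard time, UTC−02:30.
20:30 UTC − 2h30m = 18:00 local.

18:00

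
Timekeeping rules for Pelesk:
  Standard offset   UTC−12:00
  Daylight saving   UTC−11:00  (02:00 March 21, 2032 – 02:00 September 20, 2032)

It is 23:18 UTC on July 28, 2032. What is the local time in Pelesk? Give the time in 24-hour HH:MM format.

12:18

At the standard offset (UTC−12:00), 23:18 UTC − 12h = 11:18 Pelesk standard time.
Daylight saving runs 21 March – 20 September; the standard-time date in Pelesk, July 28, 2032, is inside that window, so Pelesk is at UTC−11:00.
23:18 UTC − 11h = 12:18 local.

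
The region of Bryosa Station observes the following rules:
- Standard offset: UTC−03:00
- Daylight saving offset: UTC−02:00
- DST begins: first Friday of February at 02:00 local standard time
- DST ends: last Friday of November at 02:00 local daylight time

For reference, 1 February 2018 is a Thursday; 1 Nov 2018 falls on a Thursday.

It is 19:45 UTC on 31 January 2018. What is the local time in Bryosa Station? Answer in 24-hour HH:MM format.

16:45

1 February 2018 is a Thursday, so the first Friday is February 2.
1 November 2018 is a Thursday, so Fridays fall on 2, 9, 16, 23, 30; the last is November 30.
At the standard offset (UTC−03:00), 19:45 UTC − 3h = 16:45 Bryosa Station standard time.
Daylight saving runs 2 February – 30 November; the standard-time date in Bryosa Station, 31 January 2018, is outside that window, so Bryosa Station is on standard time at UTC−03:00.
19:45 UTC − 3h = 16:45 local.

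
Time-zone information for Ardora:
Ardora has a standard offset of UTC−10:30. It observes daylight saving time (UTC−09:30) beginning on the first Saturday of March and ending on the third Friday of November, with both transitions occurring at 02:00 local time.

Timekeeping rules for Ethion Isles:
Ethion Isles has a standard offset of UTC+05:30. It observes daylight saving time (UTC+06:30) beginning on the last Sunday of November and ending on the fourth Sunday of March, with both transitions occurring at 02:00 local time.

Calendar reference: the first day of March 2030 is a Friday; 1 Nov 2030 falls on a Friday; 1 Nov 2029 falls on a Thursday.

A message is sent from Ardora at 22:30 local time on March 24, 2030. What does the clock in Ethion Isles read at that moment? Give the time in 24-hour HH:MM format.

1 March 2030 is a Friday, so the first Saturday is March 2.
1 November 2030 is a Friday, so the first Friday is November 1 and the third is November 15.
Daylight saving runs 2 March – 15 November; March 24, 2030 is inside that window, so Ardora is at UTC−09:30.
22:30 Ardora + 9h30m = 08:00 UTC (rolling into the next day, 25 March 2030).
1 November 2029 is a Thursday, so Sundays fall on 4, 11, 18, 25; the last is November 25.
1 March 2030 is a Friday, so the first Sunday is March 3 and the fourth is March 24.
At the standard offset (UTC+05:30), 08:00 UTC + 5h30m = 13:30 Ethion Isles standard time.
The standard-time date in Ethion Isles, March 25, 2030, does not fall between 25 November 2029 and 24 March 2030, so daylight saving is not in effect and Ethion Isles is at UTC+05:30.
08:00 UTC + 5h30m = 13:30 Ethion Isles.

13:30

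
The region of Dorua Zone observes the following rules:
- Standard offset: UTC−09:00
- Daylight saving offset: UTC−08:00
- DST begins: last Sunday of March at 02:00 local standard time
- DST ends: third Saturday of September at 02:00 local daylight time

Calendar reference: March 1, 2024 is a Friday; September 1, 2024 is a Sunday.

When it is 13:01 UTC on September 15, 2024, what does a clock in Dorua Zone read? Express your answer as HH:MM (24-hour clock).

1 March 2024 is a Friday, so Sundays fall on 3, 10, 17, 24, 31; the last is March 31.
1 September 2024 is a Sunday, so the first Saturday is September 7 and the third is September 21.
At the standard offset (UTC−09:00), 13:01 UTC − 9h = 04:01 Dorua Zone standard time.
The standard-time date in Dorua Zone, September 15, 2024, lies within the daylight-saving period (31 March – 21 September), so Dorua Zone is on daylight time, UTC−08:00.
13:01 UTC − 8h = 05:01 local.

05:01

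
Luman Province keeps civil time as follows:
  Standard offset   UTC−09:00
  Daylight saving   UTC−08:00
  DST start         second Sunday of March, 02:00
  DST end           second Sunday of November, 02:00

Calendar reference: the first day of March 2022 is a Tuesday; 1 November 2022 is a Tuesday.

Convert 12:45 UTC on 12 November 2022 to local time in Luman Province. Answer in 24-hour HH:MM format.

1 March 2022 is a Tuesday, so the first Sunday is March 6 and the second is March 13.
1 November 2022 is a Tuesday, so the first Sunday is November 6 and the second is November 13.
At the standard offset (UTC−09:00), 12:45 UTC − 9h = 03:45 Luman Province standard time.
The standard-time date in Luman Province, 12 November 2022, falls between 13 March and 13 November, so daylight saving is in effect and Luman Province is at UTC−08:00.
12:45 UTC − 8h = 04:45 local.

04:45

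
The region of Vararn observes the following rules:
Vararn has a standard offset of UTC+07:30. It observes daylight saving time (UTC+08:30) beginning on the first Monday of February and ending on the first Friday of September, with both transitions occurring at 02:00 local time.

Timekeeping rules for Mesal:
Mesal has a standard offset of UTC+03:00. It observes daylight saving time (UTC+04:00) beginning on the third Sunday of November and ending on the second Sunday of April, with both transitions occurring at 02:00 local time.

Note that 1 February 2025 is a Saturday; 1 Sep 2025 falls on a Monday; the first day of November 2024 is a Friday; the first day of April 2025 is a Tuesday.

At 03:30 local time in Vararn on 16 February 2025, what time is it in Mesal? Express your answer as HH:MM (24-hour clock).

1 February 2025 is a Saturday, so the first Monday is February 3.
1 September 2025 is a Monday, so the first Friday is September 5.
16 February 2025 lies within the daylight-saving period (3 February – 5 September), so Vararn is on daylight time, UTC+08:30.
03:30 Vararn − 8h30m = 19:00 UTC (rolling into the previous day, 15 February 2025).
1 November 2024 is a Friday, so the first Sunday is November 3 and the third is November 17.
1 April 2025 is a Tuesday, so the first Sunday is April 6 and the second is April 13.
At the standard offset (UTC+03:00), 19:00 UTC + 3h = 22:00 Mesal standard time.
Daylight saving runs 17 November 2024 – 13 April 2025; the standard-time date in Mesal, 15 February 2025, is inside that window, so Mesal is at UTC+04:00.
19:00 UTC + 4h = 23:00 Mesal.

23:00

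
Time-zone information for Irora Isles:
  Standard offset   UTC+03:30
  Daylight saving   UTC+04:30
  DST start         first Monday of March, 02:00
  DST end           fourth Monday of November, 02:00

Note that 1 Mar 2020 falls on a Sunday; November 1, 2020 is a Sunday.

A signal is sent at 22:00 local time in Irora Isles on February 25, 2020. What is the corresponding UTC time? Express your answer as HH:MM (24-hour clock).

18:30

1 March 2020 is a Sunday, so the first Monday is March 2.
1 November 2020 is a Sunday, so the first Monday is November 2 and the fourth is November 23.
Daylight saving runs 2 March – 23 November; February 25, 2020 is outside that window, so Irora Isles is on standard time at UTC+03:30.
22:00 local − 3h30m = 18:30 UTC.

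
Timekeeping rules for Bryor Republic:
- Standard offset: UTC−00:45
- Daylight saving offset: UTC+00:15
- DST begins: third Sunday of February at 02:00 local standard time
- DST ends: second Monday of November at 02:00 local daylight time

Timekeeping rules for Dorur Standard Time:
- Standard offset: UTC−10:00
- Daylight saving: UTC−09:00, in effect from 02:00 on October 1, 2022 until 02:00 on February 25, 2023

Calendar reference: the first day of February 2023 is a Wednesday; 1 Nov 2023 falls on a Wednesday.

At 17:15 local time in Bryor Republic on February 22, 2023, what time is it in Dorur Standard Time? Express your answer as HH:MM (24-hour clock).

08:00

1 February 2023 is a Wednesday, so the first Sunday is February 5 and the third is February 19.
1 November 2023 is a Wednesday, so the first Monday is November 6 and the second is November 13.
February 22, 2023 falls between 19 February and 13 November, so daylight saving is in effect and Bryor Republic is at UTC+00:15.
17:15 Bryor Republic − 0h15m = 17:00 UTC.
At the standard offset (UTC−10:00), 17:00 UTC − 10h = 07:00 Dorur Standard Time standard time.
The standard-time date in Dorur Standard Time, February 22, 2023, falls between 1 October 2022 and 25 February 2023, so daylight saving is in effect and Dorur Standard Time is at UTC−09:00.
17:00 UTC − 9h = 08:00 Dorur Standard Time.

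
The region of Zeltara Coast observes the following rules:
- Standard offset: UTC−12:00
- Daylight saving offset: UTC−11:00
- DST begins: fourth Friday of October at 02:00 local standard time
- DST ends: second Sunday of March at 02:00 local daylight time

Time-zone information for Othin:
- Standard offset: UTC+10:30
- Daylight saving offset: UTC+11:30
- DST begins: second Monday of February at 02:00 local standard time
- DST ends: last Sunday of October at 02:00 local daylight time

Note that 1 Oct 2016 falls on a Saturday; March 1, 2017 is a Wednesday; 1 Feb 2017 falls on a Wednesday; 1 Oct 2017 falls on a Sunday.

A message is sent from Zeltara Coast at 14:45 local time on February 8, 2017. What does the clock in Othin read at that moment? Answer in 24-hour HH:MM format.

12:15

1 October 2016 is a Saturday, so the first Friday is October 7 and the fourth is October 28.
1 March 2017 is a Wednesday, so the first Sunday is March 5 and the second is March 12.
February 8, 2017 lies within the daylight-saving period (28 October 2016 – 12 March 2017), so Zeltara Coast is on daylight time, UTC−11:00.
14:45 Zeltara Coast + 11h = 01:45 UTC (rolling into the next day, 9 February 2017).
1 February 2017 is a Wednesday, so the first Monday is February 6 and the second is February 13.
1 October 2017 is a Sunday, so Sundays fall on 1, 8, 15, 22, 29; the last is October 29.
At the standard offset (UTC+10:30), 01:45 UTC + 10h30m = 12:15 Othin standard time.
The standard-time date in Othin, February 9, 2017, is outside the daylight-saving period (13 February – 29 October), so Othin is on standard time, UTC+10:30.
01:45 UTC + 10h30m = 12:15 Othin.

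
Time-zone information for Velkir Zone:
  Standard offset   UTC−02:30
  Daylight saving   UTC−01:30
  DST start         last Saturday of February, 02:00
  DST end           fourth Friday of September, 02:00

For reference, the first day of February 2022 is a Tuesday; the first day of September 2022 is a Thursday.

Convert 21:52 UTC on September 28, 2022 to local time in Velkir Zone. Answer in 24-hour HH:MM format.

1 February 2022 is a Tuesday, so Saturdays fall on 5, 12, 19, 26; the last is February 26.
1 September 2022 is a Thursday, so the first Friday is September 2 and the fourth is September 23.
At the standard offset (UTC−02:30), 21:52 UTC − 2h30m = 19:22 Velkir Zone standard time.
The standard-time date in Velkir Zone, September 28, 2022, is outside the daylight-saving period (26 February – 23 September), so Velkir Zone is on standard time, UTC−02:30.
21:52 UTC − 2h30m = 19:22 local.

19:22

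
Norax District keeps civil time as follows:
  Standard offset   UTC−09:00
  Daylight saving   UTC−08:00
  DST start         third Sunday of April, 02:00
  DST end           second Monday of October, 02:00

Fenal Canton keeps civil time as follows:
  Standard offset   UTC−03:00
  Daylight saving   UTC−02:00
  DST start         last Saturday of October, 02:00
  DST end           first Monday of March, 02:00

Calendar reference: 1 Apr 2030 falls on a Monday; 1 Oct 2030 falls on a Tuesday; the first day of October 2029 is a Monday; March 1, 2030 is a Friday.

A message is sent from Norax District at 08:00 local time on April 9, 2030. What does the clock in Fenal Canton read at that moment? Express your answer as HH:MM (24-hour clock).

14:00

1 April 2030 is a Monday, so the first Sunday is April 7 and the third is April 21.
1 October 2030 is a Tuesday, so the first Monday is October 7 and the second is October 14.
April 9, 2030 does not fall between 21 April and 14 October, so daylight saving is not in effect and Norax District is at UTC−09:00.
08:00 Norax District + 9h = 17:00 UTC.
1 October 2029 is a Monday, so Saturdays fall on 6, 13, 20, 27; the last is October 27.
1 March 2030 is a Friday, so the first Monday is March 4.
At the standard offset (UTC−03:00), 17:00 UTC − 3h = 14:00 Fenal Canton standard time.
Daylight saving runs 27 October 2029 – 4 March 2030; the standard-time date in Fenal Canton, April 9, 2030, is outside that window, so Fenal Canton is on standard time at UTC−03:00.
17:00 UTC − 3h = 14:00 Fenal Canton.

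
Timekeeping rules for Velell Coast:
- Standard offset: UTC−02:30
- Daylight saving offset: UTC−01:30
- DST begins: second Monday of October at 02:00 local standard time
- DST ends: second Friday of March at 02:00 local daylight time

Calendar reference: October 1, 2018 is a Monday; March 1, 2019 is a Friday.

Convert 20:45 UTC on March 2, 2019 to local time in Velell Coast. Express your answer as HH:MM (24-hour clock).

19:15

1 October 2018 is a Monday, so the first Monday is October 1 and the second is October 8.
1 March 2019 is a Friday, so the first Friday is March 1 and the second is March 8.
At the standard offset (UTC−02:30), 20:45 UTC − 2h30m = 18:15 Velell Coast standard time.
The standard-time date in Velell Coast, March 2, 2019, lies within the daylight-saving period (8 October 2018 – 8 March 2019), so Velell Coast is on daylight time, UTC−01:30.
20:45 UTC − 1h30m = 19:15 local.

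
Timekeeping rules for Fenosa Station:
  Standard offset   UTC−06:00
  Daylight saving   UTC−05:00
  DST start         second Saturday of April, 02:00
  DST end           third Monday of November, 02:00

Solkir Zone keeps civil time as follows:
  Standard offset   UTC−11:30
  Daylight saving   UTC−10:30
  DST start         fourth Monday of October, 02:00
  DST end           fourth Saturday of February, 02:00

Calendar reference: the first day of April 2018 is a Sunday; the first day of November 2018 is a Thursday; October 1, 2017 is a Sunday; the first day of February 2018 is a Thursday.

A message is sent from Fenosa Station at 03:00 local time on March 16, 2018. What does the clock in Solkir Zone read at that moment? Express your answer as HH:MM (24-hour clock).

1 April 2018 is a Sunday, so the first Saturday is April 7 and the second is April 14.
1 November 2018 is a Thursday, so the first Monday is November 5 and the third is November 19.
Daylight saving runs 14 April – 19 November; March 16, 2018 is outside that window, so Fenosa Station is on standard time at UTC−06:00.
03:00 Fenosa Station + 6h = 09:00 UTC.
1 October 2017 is a Sunday, so the first Monday is October 2 and the fourth is October 23.
1 February 2018 is a Thursday, so the first Saturday is February 3 and the fourth is February 24.
At the standard offset (UTC−11:30), 09:00 UTC − 11h30m = 21:30 Solkir Zone standard time (rolling into the previous day, 15 March 2018).
The standard-time date in Solkir Zone, March 15, 2018, does not fall between 23 October 2017 and 24 February 2018, so daylight saving is not in effect and Solkir Zone is at UTC−11:30.
09:00 UTC − 11h30m = 21:30 Solkir Zone (rolling into the previous day, 15 March 2018).

21:30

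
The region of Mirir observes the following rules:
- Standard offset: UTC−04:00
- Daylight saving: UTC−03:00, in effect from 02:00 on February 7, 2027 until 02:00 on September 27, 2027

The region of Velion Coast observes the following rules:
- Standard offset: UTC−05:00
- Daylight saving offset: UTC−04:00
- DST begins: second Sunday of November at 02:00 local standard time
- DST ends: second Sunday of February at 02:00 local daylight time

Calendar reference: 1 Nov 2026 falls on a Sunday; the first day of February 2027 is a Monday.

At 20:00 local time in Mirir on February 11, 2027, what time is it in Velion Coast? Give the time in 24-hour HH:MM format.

19:00

February 11, 2027 lies within the daylight-saving period (7 February – 27 September), so Mirir is on daylight time, UTC−03:00.
20:00 Mirir + 3h = 23:00 UTC.
1 November 2026 is a Sunday, so the first Sunday is November 1 and the second is November 8.
1 February 2027 is a Monday, so the first Sunday is February 7 and the second is February 14.
At the standard offset (UTC−05:00), 23:00 UTC − 5h = 18:00 Velion Coast standard time.
The standard-time date in Velion Coast, February 11, 2027, falls between 8 November 2026 and 14 February 2027, so daylight saving is in effect and Velion Coast is at UTC−04:00.
23:00 UTC − 4h = 19:00 Velion Coast.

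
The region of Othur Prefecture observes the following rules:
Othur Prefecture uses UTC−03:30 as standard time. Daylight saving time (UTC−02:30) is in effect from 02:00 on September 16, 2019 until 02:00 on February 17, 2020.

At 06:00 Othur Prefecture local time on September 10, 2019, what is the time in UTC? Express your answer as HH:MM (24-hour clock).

September 10, 2019 does not fall between 16 September 2019 and 17 February 2020, so daylight saving is not in effect and Othur Prefecture is at UTC−03:30.
06:00 local + 3h30m = 09:30 UTC.

09:30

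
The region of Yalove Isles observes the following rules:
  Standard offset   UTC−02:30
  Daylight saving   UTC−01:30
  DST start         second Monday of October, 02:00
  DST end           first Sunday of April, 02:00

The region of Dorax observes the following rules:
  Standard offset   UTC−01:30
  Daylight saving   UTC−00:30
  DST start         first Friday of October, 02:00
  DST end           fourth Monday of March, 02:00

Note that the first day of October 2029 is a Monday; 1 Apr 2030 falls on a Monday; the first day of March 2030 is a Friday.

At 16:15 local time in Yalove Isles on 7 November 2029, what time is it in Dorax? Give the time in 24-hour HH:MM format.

1 October 2029 is a Monday, so the first Monday is October 1 and the second is October 8.
1 April 2030 is a Monday, so the first Sunday is April 7.
7 November 2029 falls between 8 October 2029 and 7 April 2030, so daylight saving is in effect and Yalove Isles is at UTC−01:30.
16:15 Yalove Isles + 1h30m = 17:45 UTC.
1 October 2029 is a Monday, so the first Friday is October 5.
1 March 2030 is a Friday, so the first Monday is March 4 and the fourth is March 25.
At the standard offset (UTC−01:30), 17:45 UTC − 1h30m = 16:15 Dorax standard time.
The standard-time date in Dorax, 7 November 2029, lies within the daylight-saving period (5 October 2029 – 25 March 2030), so Dorax is on daylight time, UTC−00:30.
17:45 UTC − 0h30m = 17:15 Dorax.

17:15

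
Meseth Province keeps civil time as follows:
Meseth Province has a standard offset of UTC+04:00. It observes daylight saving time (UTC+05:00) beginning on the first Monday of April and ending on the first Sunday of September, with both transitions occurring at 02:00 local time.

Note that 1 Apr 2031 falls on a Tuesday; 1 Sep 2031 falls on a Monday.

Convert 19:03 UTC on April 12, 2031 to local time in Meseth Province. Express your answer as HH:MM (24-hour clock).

00:03

1 April 2031 is a Tuesday, so the first Monday is April 7.
1 September 2031 is a Monday, so the first Sunday is September 7.
At the standard offset (UTC+04:00), 19:03 UTC + 4h = 23:03 Meseth Province standard time.
The standard-time date in Meseth Province, April 12, 2031, falls between 7 April and 7 September, so daylight saving is in effect and Meseth Province is at UTC+05:00.
19:03 UTC + 5h = 00:03 local (rolling into the next day, 13 April 2031).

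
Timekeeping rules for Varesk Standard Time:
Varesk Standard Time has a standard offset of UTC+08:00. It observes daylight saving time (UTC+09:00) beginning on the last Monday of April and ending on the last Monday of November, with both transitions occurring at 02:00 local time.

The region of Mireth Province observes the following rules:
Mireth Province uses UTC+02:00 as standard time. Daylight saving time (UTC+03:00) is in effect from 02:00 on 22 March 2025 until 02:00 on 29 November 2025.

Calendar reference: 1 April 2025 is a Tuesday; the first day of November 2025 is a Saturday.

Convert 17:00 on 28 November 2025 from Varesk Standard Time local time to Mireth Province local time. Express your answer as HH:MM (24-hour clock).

1 April 2025 is a Tuesday, so Mondays fall on 7, 14, 21, 28; the last is April 28.
1 November 2025 is a Saturday, so Mondays fall on 3, 10, 17, 24; the last is November 24.
28 November 2025 does not fall between 28 April and 24 November, so daylight saving is not in effect and Varesk Standard Time is at UTC+08:00.
17:00 Varesk Standard Time − 8h = 09:00 UTC.
At the standard offset (UTC+02:00), 09:00 UTC + 2h = 11:00 Mireth Province standard time.
The standard-time date in Mireth Province, 28 November 2025, lies within the daylight-saving period (22 March – 29 November), so Mireth Province is on daylight time, UTC+03:00.
09:00 UTC + 3h = 12:00 Mireth Province.

12:00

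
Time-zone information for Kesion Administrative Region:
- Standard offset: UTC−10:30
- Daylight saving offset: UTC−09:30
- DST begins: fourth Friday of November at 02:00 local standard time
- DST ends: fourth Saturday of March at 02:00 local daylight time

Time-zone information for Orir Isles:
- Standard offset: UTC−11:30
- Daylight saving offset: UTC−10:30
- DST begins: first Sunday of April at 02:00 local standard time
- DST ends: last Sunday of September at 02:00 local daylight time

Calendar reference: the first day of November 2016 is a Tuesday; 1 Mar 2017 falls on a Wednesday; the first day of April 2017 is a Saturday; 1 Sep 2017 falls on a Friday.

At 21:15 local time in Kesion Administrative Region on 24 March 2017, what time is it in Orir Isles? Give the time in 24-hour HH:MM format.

19:15

1 November 2016 is a Tuesday, so the first Friday is November 4 and the fourth is November 25.
1 March 2017 is a Wednesday, so the first Saturday is March 4 and the fourth is March 25.
Daylight saving runs 25 November 2016 – 25 March 2017; 24 March 2017 is inside that window, so Kesion Administrative Region is at UTC−09:30.
21:15 Kesion Administrative Region + 9h30m = 06:45 UTC (rolling into the next day, 25 March 2017).
1 April 2017 is a Saturday, so the first Sunday is April 2.
1 September 2017 is a Friday, so Sundays fall on 3, 10, 17, 24; the last is September 24.
At the standard offset (UTC−11:30), 06:45 UTC − 11h30m = 19:15 Orir Isles standard time (rolling into the previous day, 24 March 2017).
Daylight saving runs 2 April – 24 September; the standard-time date in Orir Isles, 24 March 2017, is outside that window, so Orir Isles is on standard time at UTC−11:30.
06:45 UTC − 11h30m = 19:15 Orir Isles (rolling into the previous day, 24 March 2017).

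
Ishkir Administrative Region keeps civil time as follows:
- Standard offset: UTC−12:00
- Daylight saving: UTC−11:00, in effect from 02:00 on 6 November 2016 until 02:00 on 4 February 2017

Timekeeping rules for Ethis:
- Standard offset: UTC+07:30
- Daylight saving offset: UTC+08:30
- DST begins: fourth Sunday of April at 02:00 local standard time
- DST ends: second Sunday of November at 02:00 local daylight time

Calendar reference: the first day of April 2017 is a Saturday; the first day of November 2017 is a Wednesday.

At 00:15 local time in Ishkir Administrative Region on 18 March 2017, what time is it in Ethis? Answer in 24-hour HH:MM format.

19:45

Daylight saving runs 6 November 2016 – 4 February 2017; 18 March 2017 is outside that window, so Ishkir Administrative Region is on standard time at UTC−12:00.
00:15 Ishkir Administrative Region + 12h = 12:15 UTC.
1 April 2017 is a Saturday, so the first Sunday is April 2 and the fourth is April 23.
1 November 2017 is a Wednesday, so the first Sunday is November 5 and the second is November 12.
At the standard offset (UTC+07:30), 12:15 UTC + 7h30m = 19:45 Ethis standard time.
The standard-time date in Ethis, 18 March 2017, does not fall between 23 April and 12 November, so daylight saving is not in effect and Ethis is at UTC+07:30.
12:15 UTC + 7h30m = 19:45 Ethis.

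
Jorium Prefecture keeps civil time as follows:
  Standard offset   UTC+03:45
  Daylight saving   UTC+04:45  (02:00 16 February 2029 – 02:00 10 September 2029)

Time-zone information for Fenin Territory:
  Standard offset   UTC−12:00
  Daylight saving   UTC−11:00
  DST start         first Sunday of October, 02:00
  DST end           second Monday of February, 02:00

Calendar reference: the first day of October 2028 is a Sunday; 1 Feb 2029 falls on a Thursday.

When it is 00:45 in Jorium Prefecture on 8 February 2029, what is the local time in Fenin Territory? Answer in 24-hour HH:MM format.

8 February 2029 is outside the daylight-saving period (16 February – 10 September), so Jorium Prefecture is on standard time, UTC+03:45.
00:45 Jorium Prefecture − 3h45m = 21:00 UTC (rolling into the previous day, 7 February 2029).
1 October 2028 is a Sunday, so the first Sunday is October 1.
1 February 2029 is a Thursday, so the first Monday is February 5 and the second is February 12.
At the standard offset (UTC−12:00), 21:00 UTC − 12h = 09:00 Fenin Territory standard time.
The standard-time date in Fenin Territory, 7 February 2029, falls between 1 October 2028 and 12 February 2029, so daylight saving is in effect and Fenin Territory is at UTC−11:00.
21:00 UTC − 11h = 10:00 Fenin Territory.

10:00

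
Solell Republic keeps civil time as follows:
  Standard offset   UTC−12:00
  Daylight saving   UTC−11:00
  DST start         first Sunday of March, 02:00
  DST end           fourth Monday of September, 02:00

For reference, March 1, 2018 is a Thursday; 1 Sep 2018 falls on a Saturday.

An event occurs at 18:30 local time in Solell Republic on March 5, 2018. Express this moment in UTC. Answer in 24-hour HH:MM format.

1 March 2018 is a Thursday, so the first Sunday is March 4.
1 September 2018 is a Saturday, so the first Monday is September 3 and the fourth is September 24.
Daylight saving runs 4 March – 24 September; March 5, 2018 is inside that window, so Solell Republic is at UTC−11:00.
18:30 local + 11h = 05:30 UTC (rolling into the next day, 6 March 2018).

05:30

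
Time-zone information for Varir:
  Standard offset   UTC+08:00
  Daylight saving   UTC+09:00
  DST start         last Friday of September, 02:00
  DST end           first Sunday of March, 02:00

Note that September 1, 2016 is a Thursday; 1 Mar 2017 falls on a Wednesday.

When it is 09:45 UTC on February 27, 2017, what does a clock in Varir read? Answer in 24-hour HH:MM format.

18:45

1 September 2016 is a Thursday, so Fridays fall on 2, 9, 16, 23, 30; the last is September 30.
1 March 2017 is a Wednesday, so the first Sunday is March 5.
At the standard offset (UTC+08:00), 09:45 UTC + 8h = 17:45 Varir standard time.
The standard-time date in Varir, February 27, 2017, lies within the daylight-saving period (30 September 2016 – 5 March 2017), so Varir is on daylight time, UTC+09:00.
09:45 UTC + 9h = 18:45 local.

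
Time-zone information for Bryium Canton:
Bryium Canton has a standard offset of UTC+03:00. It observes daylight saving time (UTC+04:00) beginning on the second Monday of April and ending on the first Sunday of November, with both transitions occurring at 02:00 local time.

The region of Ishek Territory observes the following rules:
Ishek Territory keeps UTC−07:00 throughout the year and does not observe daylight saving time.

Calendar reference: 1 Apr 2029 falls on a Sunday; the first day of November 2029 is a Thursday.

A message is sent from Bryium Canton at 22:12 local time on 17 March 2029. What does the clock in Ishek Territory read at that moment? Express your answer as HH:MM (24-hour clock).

1 April 2029 is a Sunday, so the first Monday is April 2 and the second is April 9.
1 November 2029 is a Thursday, so the first Sunday is November 4.
17 March 2029 is outside the daylight-saving period (9 April – 4 November), so Bryium Canton is on standard time, UTC+03:00.
22:12 Bryium Canton − 3h = 19:12 UTC.
Ishek Territory has no daylight saving, so its offset is UTC−07:00 year-round.
19:12 UTC − 7h = 12:12 Ishek Territory.

12:12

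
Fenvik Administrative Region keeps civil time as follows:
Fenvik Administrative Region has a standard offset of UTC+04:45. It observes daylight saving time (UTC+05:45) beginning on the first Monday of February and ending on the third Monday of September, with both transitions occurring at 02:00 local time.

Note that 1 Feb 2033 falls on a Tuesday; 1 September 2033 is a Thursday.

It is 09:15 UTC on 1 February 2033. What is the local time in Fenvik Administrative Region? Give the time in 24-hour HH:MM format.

1 February 2033 is a Tuesday, so the first Monday is February 7.
1 September 2033 is a Thursday, so the first Monday is September 5 and the third is September 19.
At the standard offset (UTC+04:45), 09:15 UTC + 4h45m = 14:00 Fenvik Administrative Region standard time.
The standard-time date in Fenvik Administrative Region, 1 February 2033, does not fall between 7 February and 19 September, so daylight saving is not in effect and Fenvik Administrative Region is at UTC+04:45.
09:15 UTC + 4h45m = 14:00 local.

14:00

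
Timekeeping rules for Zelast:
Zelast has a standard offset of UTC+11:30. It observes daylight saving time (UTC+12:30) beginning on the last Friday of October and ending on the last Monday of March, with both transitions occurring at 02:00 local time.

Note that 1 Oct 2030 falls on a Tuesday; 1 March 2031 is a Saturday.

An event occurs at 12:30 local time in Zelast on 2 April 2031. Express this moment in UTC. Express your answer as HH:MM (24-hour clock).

1 October 2030 is a Tuesday, so Fridays fall on 4, 11, 18, 25; the last is October 25.
1 March 2031 is a Saturday, so Mondays fall on 3, 10, 17, 24, 31; the last is March 31.
2 April 2031 does not fall between 25 October 2030 and 31 March 2031, so daylight saving is not in effect and Zelast is at UTC+11:30.
12:30 local − 11h30m = 01:00 UTC.

01:00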